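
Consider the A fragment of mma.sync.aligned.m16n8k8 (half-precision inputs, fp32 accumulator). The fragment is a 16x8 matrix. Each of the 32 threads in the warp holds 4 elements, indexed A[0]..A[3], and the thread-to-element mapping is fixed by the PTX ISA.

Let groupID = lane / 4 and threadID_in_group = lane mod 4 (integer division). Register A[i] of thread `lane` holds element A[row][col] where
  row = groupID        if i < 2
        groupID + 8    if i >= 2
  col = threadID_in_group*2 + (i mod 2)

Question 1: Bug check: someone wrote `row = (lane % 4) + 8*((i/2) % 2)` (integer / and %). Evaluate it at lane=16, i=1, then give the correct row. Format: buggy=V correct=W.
buggy=0 correct=4

`(lane % 4) + 8*((i/2) % 2)`[16,1]=>0
L=16=>grp=16>>2=4, tig=16&3=0
[1]=>row 4+0=4  col 0·2+1=1
row: 0 vs 4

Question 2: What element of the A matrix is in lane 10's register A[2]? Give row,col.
L=10→G=10>>2=2, T=10&3=2
[2]→row 2+8=10  col 2·2+0=4

10,4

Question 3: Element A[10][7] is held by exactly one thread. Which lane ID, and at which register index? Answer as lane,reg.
11,3

r=10->g=2,rb=1  c=7->t=3,b0=1
L=2*4+3=11  i=1*2+1=3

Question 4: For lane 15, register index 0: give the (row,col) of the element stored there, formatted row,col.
15: grp=3,tig=3
[0] (3+0,3*2+0) = (3,6)

3,6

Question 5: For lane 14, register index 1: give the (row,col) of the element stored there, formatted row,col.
3,5

14: gid=3,tid=2
[1] (3+0,2*2+1) = (3,5)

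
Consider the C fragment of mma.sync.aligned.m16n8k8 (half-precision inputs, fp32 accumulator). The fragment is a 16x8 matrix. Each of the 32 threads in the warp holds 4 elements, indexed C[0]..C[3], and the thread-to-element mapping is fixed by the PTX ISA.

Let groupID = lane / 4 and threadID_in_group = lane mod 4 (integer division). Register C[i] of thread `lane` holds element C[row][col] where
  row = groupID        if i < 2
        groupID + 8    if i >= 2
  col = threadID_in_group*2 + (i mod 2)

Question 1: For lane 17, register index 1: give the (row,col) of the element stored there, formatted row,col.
L=17→G=17>>2=4, T=17&3=1
[1]→row 4+0=4  col 1·2+1=3

4,3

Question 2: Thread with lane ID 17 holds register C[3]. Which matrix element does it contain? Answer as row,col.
17: G=4,T=1
[3] (4+8,1*2+1) = (12,3)

12,3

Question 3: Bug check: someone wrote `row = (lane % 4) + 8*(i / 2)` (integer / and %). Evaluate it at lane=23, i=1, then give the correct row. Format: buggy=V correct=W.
buggy=3 correct=5

`(lane % 4) + 8*(i / 2)`[23,1]=>3
23: grp=5,tig=3
[1] (5+0,3*2+1) = (5,7)
row: 3 vs 5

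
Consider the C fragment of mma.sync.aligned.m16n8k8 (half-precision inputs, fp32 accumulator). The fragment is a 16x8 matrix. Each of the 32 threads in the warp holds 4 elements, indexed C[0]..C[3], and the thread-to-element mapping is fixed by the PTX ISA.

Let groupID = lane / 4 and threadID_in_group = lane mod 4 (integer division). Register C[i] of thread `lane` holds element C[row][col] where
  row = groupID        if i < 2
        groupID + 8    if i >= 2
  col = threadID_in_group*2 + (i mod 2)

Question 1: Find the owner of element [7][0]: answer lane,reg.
r:7=>grp=7,rB=0  c:0=>tig=0,lo=0
L=7*4+0=28  i=0*2+0=0

28,0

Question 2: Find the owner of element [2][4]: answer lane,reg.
10,0

r:2=>grp=2,rB=0  c:4=>tig=2,lo=0
L=2*4+2=10  i=0*2+0=0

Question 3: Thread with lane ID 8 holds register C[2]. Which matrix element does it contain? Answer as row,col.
10,0

8: g=2,t=0
[2] (2+8,0*2+0) = (10,0)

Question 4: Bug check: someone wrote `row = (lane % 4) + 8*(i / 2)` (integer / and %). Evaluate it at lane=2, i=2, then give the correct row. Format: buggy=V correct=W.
`(lane % 4) + 8*(i / 2)`[2,2]->10
2: gid=0,tid=2
[2] (0+8,2*2+0) = (8,4)
row: 10 vs 8

buggy=10 correct=8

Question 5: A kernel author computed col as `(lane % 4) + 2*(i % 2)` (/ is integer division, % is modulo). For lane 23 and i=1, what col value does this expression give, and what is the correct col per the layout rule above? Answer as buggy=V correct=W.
buggy=5 correct=7

`(lane % 4) + 2*(i % 2)`[23,1]->5
lane 23: g=5 (23/4), t=3 (23%4)
i=1: r=5+0=5, c=3*2+1=7
col: 5 vs 7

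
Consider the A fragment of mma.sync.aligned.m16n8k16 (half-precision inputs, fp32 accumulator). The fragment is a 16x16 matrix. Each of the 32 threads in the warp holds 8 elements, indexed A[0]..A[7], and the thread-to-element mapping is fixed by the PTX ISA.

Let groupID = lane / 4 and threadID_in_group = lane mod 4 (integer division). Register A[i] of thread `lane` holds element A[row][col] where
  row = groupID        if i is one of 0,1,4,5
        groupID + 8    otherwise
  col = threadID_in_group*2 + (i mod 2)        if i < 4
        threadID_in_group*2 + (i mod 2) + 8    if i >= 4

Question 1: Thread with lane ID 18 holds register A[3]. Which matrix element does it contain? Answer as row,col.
12,5

L=18⇒gr=18>>2=4, th=18&3=2
[3]⇒row 4+8=12  col 2·2+1+0=5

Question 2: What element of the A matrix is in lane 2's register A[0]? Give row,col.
lane 2=>2/4=0, 2 mod 4=2
i=0  r:0+0=>0  c:2·2+0+0=>4

0,4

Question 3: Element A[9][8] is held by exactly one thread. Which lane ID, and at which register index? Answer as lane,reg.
r: 9->gid=1,r8=1  c: 8->c8=1,tid=0,i&1=0
L=1*4+0=4  i=1*4+1*2+0=6

4,6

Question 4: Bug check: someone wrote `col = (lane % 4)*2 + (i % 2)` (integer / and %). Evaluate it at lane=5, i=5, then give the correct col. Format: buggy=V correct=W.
`(lane % 4)*2 + (i % 2)`[5,5]->3
lane 5->5/4=1, 5 mod 4=1
i=5  r:1+0->1  c:2·1+1+8->11
col: 3 vs 11

buggy=3 correct=11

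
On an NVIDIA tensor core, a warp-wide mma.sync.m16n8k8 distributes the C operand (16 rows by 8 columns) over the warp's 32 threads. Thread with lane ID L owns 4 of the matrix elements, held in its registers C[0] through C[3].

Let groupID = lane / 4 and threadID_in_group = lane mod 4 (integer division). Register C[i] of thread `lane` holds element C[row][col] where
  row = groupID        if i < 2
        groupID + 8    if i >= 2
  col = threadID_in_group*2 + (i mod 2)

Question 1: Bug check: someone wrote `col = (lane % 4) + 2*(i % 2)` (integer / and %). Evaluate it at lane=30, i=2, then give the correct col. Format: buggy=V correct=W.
buggy=2 correct=4

`(lane % 4) + 2*(i % 2)`[30,2]->2
L=30->g=30>>2=7, t=30&3=2
[2]->row 7+8=15  col 2·2+0=4
col: 2 vs 4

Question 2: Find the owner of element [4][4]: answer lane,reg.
r: 4->gid=4,r8=0  c: 4->tid=2,i&1=0
L=4*4+2=18  i=0*2+0=0

18,0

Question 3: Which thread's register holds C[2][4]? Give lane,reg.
10,0

r=2->g=2,rb=0  c=4->t=2,b0=0
L=2*4+2=10  i=0*2+0=0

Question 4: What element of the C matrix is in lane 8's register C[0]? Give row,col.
2,0

L=8→G=8>>2=2, T=8&3=0
[0]→row 2+0=2  col 0·2+0=0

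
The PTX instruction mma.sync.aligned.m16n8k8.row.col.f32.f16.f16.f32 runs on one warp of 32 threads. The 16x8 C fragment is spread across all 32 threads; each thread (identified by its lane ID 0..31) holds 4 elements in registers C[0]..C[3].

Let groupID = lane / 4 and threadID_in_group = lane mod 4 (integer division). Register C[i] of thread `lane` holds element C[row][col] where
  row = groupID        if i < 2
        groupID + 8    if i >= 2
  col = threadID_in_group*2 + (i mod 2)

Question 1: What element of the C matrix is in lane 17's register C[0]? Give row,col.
4,2

17: gr=4,th=1
[0] (4+0,1*2+0) = (4,2)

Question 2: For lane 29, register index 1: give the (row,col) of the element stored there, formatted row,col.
L=29->g=29>>2=7, t=29&3=1
[1]->row 7+0=7  col 1·2+1=3

7,3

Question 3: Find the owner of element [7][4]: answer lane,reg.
r=7⇒gr=7,Rb=0  c=4⇒th=2,odd=0
L=7*4+2=30  i=0*2+0=0

30,0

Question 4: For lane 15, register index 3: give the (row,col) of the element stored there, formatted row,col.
lane 15=>15/4=3, 15 mod 4=3
i=3  r:3+8=>11  c:2·3+1=>7

11,7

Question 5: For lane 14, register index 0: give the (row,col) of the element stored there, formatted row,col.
3,4

lane 14→14/4=3, 14 mod 4=2
i=0  r:3+0→3  c:2·2+0→4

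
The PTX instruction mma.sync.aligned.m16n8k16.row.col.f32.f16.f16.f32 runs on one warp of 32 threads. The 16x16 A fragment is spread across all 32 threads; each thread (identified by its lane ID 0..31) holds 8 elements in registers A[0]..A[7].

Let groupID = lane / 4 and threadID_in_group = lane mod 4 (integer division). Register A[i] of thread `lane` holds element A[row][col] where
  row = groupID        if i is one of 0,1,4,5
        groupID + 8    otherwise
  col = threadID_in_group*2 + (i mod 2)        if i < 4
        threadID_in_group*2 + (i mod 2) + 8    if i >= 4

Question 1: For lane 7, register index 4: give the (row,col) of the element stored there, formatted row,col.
1,14

lane 7→7/4=1, 7 mod 4=3
i=4  r:1+0→1  c:2·3+0+8→14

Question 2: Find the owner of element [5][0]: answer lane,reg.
r=5->g=5,rb=0  c=0->cb=0,t=0,b0=0
L=5*4+0=20  i=0*4+0*2+0=0

20,0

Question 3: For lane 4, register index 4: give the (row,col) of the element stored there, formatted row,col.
lane 4->4/4=1, 4 mod 4=0
i=4  r:1+0->1  c:2·0+0+8->8

1,8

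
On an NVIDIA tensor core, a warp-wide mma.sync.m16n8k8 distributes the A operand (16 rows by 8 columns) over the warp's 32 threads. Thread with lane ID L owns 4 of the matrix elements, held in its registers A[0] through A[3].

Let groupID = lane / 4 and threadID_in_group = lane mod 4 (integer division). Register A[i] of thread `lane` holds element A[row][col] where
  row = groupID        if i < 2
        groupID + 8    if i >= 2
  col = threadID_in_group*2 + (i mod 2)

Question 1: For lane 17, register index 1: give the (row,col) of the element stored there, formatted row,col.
4,3

17: g=4,t=1
[1] (4+0,1*2+1) = (4,3)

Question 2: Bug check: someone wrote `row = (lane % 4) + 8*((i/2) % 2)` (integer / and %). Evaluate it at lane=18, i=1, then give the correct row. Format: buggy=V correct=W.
buggy=2 correct=4

`(lane % 4) + 8*((i/2) % 2)`[18,1]->2
L=18->gid=18>>2=4, tid=18&3=2
[1]->row 4+0=4  col 2·2+1=5
row: 2 vs 4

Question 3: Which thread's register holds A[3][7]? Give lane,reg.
15,1

r=3->g=3,rb=0  c=7->t=3,b0=1
L=3*4+3=15  i=0*2+1=1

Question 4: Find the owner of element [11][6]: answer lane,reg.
15,2

r=11->g=3,rb=1  c=6->t=3,b0=0
L=3*4+3=15  i=1*2+0=2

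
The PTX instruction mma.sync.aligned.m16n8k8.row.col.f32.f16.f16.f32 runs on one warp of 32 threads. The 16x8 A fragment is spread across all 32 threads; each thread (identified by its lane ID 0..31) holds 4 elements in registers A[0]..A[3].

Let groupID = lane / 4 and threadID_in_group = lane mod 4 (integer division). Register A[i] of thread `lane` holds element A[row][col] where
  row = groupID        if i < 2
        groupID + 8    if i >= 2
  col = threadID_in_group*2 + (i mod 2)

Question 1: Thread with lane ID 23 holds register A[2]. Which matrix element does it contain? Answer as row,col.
13,6

L=23->gid=23>>2=5, tid=23&3=3
[2]->row 5+8=13  col 3·2+0=6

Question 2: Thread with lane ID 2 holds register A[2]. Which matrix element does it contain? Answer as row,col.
L=2->g=2>>2=0, t=2&3=2
[2]->row 0+8=8  col 2·2+0=4

8,4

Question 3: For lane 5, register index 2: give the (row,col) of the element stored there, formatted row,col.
9,2

lane 5: grp=1 (5/4), tig=1 (5%4)
i=2: r=1+8=9, c=1*2+0=2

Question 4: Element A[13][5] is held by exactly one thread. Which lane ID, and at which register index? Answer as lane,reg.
22,3

r=13->g=5,rb=1  c=5->t=2,b0=1
L=5*4+2=22  i=1*2+1=3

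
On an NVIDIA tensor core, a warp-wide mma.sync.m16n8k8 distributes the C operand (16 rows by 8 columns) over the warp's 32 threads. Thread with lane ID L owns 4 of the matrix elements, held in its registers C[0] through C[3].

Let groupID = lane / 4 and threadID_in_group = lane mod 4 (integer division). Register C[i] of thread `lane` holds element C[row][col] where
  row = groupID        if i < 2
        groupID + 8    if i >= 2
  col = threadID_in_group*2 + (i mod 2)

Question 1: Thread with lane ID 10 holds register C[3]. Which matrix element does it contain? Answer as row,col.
lane 10->10/4=2, 10 mod 4=2
i=3  r:2+8->10  c:2·2+1->5

10,5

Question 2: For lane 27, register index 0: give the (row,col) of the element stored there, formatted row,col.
6,6

L=27=>grp=27>>2=6, tig=27&3=3
[0]=>row 6+0=6  col 3·2+0=6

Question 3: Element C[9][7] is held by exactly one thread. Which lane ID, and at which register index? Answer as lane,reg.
7,3

r: 9->gid=1,r8=1  c: 7->tid=3,i&1=1
L=1*4+3=7  i=1*2+1=3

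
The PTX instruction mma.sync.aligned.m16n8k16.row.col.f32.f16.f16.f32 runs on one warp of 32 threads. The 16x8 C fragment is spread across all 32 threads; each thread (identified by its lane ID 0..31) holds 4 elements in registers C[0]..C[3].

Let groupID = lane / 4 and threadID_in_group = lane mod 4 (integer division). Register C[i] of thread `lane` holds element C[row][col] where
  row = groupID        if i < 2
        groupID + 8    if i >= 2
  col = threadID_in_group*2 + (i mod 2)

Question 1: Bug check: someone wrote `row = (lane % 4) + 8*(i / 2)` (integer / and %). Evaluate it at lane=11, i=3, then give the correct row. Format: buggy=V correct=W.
buggy=11 correct=10

`(lane % 4) + 8*(i / 2)`[11,3]⇒11
L=11⇒gr=11>>2=2, th=11&3=3
[3]⇒row 2+8=10  col 3·2+1=7
row: 11 vs 10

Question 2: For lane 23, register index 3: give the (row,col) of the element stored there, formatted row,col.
13,7

lane 23: grp=5 (23/4), tig=3 (23%4)
i=3: r=5+8=13, c=3*2+1=7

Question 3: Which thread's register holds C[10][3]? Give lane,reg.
9,3

r=10⇒gr=2,Rb=1  c=3⇒th=1,odd=1
L=2*4+1=9  i=1*2+1=3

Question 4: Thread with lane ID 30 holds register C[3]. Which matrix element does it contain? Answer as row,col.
15,5

L=30->gid=30>>2=7, tid=30&3=2
[3]->row 7+8=15  col 2·2+1=5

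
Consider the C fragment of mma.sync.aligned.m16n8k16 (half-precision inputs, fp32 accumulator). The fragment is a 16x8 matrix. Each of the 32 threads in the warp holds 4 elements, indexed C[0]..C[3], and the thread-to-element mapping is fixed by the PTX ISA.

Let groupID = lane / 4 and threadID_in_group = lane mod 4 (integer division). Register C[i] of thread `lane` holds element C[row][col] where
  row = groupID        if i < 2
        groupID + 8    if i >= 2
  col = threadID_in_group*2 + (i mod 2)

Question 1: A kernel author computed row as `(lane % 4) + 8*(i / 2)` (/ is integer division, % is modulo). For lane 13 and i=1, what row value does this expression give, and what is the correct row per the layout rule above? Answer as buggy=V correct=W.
buggy=1 correct=3

`(lane % 4) + 8*(i / 2)`[13,1]->1
lane 13->13/4=3, 13 mod 4=1
i=1  r:3+0->3  c:2·1+1->3
row: 1 vs 3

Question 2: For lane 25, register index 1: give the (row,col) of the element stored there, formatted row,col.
6,3

lane 25->25/4=6, 25 mod 4=1
i=1  r:6+0->6  c:2·1+1->3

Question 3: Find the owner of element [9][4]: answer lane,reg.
6,2

r=9⇒gr=1,Rb=1  c=4⇒th=2,odd=0
L=1*4+2=6  i=1*2+0=2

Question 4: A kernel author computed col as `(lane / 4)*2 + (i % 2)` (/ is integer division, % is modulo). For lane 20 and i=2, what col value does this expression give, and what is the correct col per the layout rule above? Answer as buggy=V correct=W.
`(lane / 4)*2 + (i % 2)`[20,2]->10
lane 20: gid=5 (20/4), tid=0 (20%4)
i=2: r=5+8=13, c=0*2+0=0
col: 10 vs 0

buggy=10 correct=0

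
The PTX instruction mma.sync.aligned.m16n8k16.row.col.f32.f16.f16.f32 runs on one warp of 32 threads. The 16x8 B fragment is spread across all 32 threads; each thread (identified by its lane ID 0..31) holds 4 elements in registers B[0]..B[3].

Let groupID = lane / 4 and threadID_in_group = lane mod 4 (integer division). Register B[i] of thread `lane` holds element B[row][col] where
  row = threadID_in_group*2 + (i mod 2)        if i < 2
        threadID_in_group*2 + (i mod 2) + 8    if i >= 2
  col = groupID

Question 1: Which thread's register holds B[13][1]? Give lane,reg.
c:1=>grp=1  r:13=>rB=1,tig=2,lo=1
L=1*4+2=6  i=1*2+1=3

6,3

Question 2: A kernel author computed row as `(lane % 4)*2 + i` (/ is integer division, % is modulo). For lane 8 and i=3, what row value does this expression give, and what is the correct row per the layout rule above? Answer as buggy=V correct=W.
`(lane % 4)*2 + i`[8,3]⇒3
lane 8⇒8/4=2, 8 mod 4=0
i=3  r:2·0+1+8⇒9  c:2
row: 3 vs 9

buggy=3 correct=9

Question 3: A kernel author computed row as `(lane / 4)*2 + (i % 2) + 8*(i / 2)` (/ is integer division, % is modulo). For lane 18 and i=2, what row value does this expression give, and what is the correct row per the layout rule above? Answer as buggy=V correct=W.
`(lane / 4)*2 + (i % 2) + 8*(i / 2)`[18,2]=>16
18: grp=4,tig=2
[2] (2*2+0+8,4) = (12,4)
row: 16 vs 12

buggy=16 correct=12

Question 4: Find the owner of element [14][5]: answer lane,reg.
23,2

c=5⇒gr=5  r=14⇒Rb=1,th=3,odd=0
L=5*4+3=23  i=1*2+0=2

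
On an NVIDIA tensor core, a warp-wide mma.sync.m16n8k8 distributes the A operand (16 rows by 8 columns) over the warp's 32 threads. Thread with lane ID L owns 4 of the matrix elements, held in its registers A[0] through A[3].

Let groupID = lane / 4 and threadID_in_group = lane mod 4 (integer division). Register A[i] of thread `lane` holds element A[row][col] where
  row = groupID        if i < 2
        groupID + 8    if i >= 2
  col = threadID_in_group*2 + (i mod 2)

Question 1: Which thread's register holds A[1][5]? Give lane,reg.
6,1

r:1=>grp=1,rB=0  c:5=>tig=2,lo=1
L=1*4+2=6  i=0*2+1=1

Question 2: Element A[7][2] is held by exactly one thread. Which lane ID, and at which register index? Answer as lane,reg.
29,0

r=7->g=7,rb=0  c=2->t=1,b0=0
L=7*4+1=29  i=0*2+0=0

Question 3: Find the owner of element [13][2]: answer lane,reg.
21,2

r=13->g=5,rb=1  c=2->t=1,b0=0
L=5*4+1=21  i=1*2+0=2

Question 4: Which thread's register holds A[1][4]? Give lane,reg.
6,0

r: 1->gid=1,r8=0  c: 4->tid=2,i&1=0
L=1*4+2=6  i=0*2+0=0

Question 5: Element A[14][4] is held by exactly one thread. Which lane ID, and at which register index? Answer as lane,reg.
26,2

r=14→G=6,rhi=1  c=4→T=2,p=0
L=6*4+2=26  i=1*2+0=2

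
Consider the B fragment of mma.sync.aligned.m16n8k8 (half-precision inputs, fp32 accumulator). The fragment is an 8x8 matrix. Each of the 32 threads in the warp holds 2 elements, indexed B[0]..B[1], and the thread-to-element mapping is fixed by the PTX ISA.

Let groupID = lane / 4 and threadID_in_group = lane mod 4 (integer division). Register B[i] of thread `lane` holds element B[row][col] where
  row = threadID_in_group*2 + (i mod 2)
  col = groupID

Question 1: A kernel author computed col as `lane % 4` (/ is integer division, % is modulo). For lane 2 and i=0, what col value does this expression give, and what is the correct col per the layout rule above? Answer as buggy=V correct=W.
buggy=2 correct=0

`lane % 4`[2,0]=>2
lane 2: grp=0 (2/4), tig=2 (2%4)
i=0: r=2*2+0=4, c=grp=0
col: 2 vs 0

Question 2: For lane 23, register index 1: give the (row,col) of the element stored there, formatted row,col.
7,5

lane 23=>23/4=5, 23 mod 4=3
i=1  r:2·3+1=>7  c:5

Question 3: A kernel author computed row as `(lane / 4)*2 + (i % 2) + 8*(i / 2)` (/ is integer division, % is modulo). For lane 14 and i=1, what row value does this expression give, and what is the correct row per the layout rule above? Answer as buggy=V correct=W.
buggy=7 correct=5

`(lane / 4)*2 + (i % 2) + 8*(i / 2)`[14,1]->7
14: g=3,t=2
[1] (2*2+1,3) = (5,3)
row: 7 vs 5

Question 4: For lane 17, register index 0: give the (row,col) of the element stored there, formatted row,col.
2,4

17: gr=4,th=1
[0] (1*2+0,4) = (2,4)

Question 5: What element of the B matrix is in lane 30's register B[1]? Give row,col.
5,7

lane 30=>30/4=7, 30 mod 4=2
i=1  r:2·2+1=>5  c:7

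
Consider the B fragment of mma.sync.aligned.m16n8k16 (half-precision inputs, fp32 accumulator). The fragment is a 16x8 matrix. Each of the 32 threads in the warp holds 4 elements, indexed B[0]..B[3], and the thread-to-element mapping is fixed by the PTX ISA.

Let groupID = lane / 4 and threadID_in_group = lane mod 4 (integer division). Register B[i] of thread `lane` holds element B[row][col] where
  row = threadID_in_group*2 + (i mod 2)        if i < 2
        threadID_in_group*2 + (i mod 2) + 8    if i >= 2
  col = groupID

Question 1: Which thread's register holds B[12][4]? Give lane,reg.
18,2

c=4->g=4  r=12->rb=1,t=2,b0=0
L=4*4+2=18  i=1*2+0=2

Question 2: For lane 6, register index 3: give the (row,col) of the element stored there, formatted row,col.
L=6⇒gr=6>>2=1, th=6&3=2
[3]⇒row 2·2+1+8=13  col gr=1

13,1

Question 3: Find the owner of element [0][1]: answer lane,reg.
4,0

c: 1->gid=1  r: 0->r8=0,tid=0,i&1=0
L=1*4+0=4  i=0*2+0=0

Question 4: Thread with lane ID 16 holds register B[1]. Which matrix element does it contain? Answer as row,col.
1,4

lane 16: gid=4 (16/4), tid=0 (16%4)
i=1: r=0*2+1+0=1, c=gid=4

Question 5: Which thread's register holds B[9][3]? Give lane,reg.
c=3⇒gr=3  r=9⇒Rb=1,th=0,odd=1
L=3*4+0=12  i=1*2+1=3

12,3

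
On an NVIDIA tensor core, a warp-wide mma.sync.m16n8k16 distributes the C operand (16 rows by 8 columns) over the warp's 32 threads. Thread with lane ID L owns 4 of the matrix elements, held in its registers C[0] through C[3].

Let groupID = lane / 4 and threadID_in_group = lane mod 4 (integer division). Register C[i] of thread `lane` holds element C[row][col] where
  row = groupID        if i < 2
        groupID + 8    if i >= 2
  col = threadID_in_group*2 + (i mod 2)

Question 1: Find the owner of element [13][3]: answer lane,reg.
r=13→G=5,rhi=1  c=3→T=1,p=1
L=5*4+1=21  i=1*2+1=3

21,3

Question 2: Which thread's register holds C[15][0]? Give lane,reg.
r: 15->gid=7,r8=1  c: 0->tid=0,i&1=0
L=7*4+0=28  i=1*2+0=2

28,2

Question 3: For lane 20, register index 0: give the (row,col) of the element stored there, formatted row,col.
5,0

L=20->gid=20>>2=5, tid=20&3=0
[0]->row 5+0=5  col 0·2+0=0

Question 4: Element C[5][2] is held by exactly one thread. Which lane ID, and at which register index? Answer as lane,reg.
r=5⇒gr=5,Rb=0  c=2⇒th=1,odd=0
L=5*4+1=21  i=0*2+0=0

21,0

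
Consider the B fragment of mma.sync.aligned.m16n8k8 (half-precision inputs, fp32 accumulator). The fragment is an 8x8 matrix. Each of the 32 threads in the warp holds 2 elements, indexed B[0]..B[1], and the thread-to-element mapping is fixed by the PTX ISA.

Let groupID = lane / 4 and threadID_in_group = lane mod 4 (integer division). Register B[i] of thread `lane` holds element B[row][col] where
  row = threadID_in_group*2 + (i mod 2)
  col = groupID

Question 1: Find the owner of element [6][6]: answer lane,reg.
27,0

c: 6->gid=6  r: 6->tid=3,i&1=0
L=6*4+3=27  i=0=0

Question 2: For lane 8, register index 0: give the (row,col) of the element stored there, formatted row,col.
lane 8: G=2 (8/4), T=0 (8%4)
i=0: r=0*2+0=0, c=G=2

0,2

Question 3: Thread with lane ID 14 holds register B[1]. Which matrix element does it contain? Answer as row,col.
14: grp=3,tig=2
[1] (2*2+1,3) = (5,3)

5,3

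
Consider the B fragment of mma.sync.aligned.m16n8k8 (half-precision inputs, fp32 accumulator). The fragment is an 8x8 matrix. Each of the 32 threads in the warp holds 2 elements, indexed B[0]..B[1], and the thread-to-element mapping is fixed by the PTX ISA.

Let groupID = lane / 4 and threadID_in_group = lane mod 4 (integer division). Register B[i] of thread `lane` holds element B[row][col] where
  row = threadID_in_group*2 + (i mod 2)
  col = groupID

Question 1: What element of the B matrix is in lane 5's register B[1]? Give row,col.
lane 5: gr=1 (5/4), th=1 (5%4)
i=1: r=1*2+1=3, c=gr=1

3,1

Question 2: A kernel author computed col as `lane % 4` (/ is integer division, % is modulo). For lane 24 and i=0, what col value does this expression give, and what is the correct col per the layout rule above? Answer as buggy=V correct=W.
`lane % 4`[24,0]->0
lane 24->24/4=6, 24 mod 4=0
i=0  r:2·0+0->0  c:6
col: 0 vs 6

buggy=0 correct=6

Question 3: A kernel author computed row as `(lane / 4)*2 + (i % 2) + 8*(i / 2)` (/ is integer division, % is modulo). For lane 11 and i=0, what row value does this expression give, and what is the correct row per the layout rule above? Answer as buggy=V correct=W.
`(lane / 4)*2 + (i % 2) + 8*(i / 2)`[11,0]->4
lane 11->11/4=2, 11 mod 4=3
i=0  r:2·3+0->6  c:2
row: 4 vs 6

buggy=4 correct=6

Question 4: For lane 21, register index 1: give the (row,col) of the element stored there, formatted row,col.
lane 21⇒21/4=5, 21 mod 4=1
i=1  r:2·1+1⇒3  c:5

3,5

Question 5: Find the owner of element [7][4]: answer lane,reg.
c:4=>grp=4  r:7=>tig=3,lo=1
L=4*4+3=19  i=1=1

19,1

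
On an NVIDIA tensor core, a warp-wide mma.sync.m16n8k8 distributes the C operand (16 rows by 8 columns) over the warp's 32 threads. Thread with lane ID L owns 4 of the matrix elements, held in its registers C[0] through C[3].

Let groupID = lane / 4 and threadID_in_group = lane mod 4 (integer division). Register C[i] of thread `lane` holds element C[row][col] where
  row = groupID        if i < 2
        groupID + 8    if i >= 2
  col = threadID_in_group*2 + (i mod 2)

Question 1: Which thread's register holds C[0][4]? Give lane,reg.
2,0

r=0⇒gr=0,Rb=0  c=4⇒th=2,odd=0
L=0*4+2=2  i=0*2+0=0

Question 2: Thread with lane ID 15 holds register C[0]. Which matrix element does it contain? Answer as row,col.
3,6

lane 15⇒15/4=3, 15 mod 4=3
i=0  r:3+0⇒3  c:2·3+0⇒6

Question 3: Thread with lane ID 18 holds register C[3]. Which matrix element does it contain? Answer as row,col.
12,5

18: grp=4,tig=2
[3] (4+8,2*2+1) = (12,5)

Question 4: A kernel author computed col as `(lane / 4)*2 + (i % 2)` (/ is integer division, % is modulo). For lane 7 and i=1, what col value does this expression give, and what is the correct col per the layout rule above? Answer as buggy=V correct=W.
buggy=3 correct=7

`(lane / 4)*2 + (i % 2)`[7,1]→3
lane 7: G=1 (7/4), T=3 (7%4)
i=1: r=1+0=1, c=3*2+1=7
col: 3 vs 7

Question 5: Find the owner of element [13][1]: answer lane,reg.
r: 13->gid=5,r8=1  c: 1->tid=0,i&1=1
L=5*4+0=20  i=1*2+1=3

20,3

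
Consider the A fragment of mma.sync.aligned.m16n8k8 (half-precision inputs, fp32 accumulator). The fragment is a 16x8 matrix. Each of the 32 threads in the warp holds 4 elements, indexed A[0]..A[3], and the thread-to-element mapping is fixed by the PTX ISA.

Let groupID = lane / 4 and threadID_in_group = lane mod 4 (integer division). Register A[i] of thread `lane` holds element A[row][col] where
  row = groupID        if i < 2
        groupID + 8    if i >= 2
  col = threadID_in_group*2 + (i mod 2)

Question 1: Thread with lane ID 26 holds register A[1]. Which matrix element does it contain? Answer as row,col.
L=26⇒gr=26>>2=6, th=26&3=2
[1]⇒row 6+0=6  col 2·2+1=5

6,5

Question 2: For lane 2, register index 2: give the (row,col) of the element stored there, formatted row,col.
8,4

L=2=>grp=2>>2=0, tig=2&3=2
[2]=>row 0+8=8  col 2·2+0=4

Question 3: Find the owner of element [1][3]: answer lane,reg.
5,1

r: 1->gid=1,r8=0  c: 3->tid=1,i&1=1
L=1*4+1=5  i=0*2+1=1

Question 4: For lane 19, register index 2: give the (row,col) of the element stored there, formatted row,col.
lane 19->19/4=4, 19 mod 4=3
i=2  r:4+8->12  c:2·3+0->6

12,6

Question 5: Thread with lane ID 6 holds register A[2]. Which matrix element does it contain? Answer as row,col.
9,4

lane 6⇒6/4=1, 6 mod 4=2
i=2  r:1+8⇒9  c:2·2+0⇒4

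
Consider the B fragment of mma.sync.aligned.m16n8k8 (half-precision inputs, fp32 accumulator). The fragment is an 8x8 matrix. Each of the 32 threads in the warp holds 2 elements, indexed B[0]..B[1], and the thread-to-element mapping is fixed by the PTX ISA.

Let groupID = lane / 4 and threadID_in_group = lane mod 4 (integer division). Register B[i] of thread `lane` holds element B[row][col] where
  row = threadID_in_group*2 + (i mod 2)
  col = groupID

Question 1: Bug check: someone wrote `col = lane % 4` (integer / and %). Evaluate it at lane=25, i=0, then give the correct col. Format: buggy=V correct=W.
buggy=1 correct=6

`lane % 4`[25,0]=>1
25: grp=6,tig=1
[0] (1*2+0,6) = (2,6)
col: 1 vs 6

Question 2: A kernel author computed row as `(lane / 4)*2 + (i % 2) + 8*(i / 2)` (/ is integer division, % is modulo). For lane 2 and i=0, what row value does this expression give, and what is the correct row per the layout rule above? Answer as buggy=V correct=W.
`(lane / 4)*2 + (i % 2) + 8*(i / 2)`[2,0]→0
L=2→G=2>>2=0, T=2&3=2
[0]→row 2·2+0=4  col G=0
row: 0 vs 4

buggy=0 correct=4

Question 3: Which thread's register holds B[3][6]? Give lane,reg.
25,1

c=6→G=6  r=3→T=1,p=1
L=6*4+1=25  i=1=1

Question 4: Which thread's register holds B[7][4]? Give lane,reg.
c=4→G=4  r=7→T=3,p=1
L=4*4+3=19  i=1=1

19,1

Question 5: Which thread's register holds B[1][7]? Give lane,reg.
28,1

c=7⇒gr=7  r=1⇒th=0,odd=1
L=7*4+0=28  i=1=1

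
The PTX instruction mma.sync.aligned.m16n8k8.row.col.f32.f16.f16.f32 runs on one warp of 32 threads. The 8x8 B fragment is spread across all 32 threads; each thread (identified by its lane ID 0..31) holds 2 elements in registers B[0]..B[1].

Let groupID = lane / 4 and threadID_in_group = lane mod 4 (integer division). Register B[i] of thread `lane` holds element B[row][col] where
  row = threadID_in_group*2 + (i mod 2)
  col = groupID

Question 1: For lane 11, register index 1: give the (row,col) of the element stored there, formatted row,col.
7,2

lane 11: g=2 (11/4), t=3 (11%4)
i=1: r=3*2+1=7, c=g=2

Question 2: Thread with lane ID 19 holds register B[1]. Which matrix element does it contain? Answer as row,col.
7,4

lane 19: g=4 (19/4), t=3 (19%4)
i=1: r=3*2+1=7, c=g=4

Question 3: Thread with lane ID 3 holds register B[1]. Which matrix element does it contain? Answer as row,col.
7,0

L=3->g=3>>2=0, t=3&3=3
[1]->row 3·2+1=7  col g=0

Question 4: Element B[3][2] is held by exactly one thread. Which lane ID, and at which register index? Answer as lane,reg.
c: 2->gid=2  r: 3->tid=1,i&1=1
L=2*4+1=9  i=1=1

9,1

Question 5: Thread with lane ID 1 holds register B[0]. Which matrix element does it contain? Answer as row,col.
L=1=>grp=1>>2=0, tig=1&3=1
[0]=>row 1·2+0=2  col grp=0

2,0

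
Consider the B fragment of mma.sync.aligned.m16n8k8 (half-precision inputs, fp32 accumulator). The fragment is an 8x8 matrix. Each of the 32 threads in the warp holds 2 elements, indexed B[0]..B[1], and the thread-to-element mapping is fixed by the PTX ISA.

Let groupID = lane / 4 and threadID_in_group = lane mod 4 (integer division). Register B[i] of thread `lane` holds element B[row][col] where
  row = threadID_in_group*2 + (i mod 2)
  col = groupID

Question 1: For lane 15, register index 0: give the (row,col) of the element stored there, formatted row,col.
15: gid=3,tid=3
[0] (3*2+0,3) = (6,3)

6,3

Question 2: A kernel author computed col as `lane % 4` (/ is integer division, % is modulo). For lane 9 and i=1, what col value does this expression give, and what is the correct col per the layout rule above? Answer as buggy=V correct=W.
`lane % 4`[9,1]⇒1
L=9⇒gr=9>>2=2, th=9&3=1
[1]⇒row 1·2+1=3  col gr=2
col: 1 vs 2

buggy=1 correct=2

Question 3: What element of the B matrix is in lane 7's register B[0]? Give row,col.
L=7→G=7>>2=1, T=7&3=3
[0]→row 3·2+0=6  col G=1

6,1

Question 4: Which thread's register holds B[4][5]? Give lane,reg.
22,0

c:5=>grp=5  r:4=>tig=2,lo=0
L=5*4+2=22  i=0=0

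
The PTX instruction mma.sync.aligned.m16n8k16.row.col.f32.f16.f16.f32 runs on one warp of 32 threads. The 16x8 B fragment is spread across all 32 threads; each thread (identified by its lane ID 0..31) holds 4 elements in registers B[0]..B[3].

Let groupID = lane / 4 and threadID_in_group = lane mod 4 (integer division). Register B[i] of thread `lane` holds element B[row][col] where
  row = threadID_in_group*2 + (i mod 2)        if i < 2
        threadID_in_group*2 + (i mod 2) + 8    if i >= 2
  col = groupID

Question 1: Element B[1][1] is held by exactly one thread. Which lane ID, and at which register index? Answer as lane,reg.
4,1

c=1⇒gr=1  r=1⇒Rb=0,th=0,odd=1
L=1*4+0=4  i=0*2+1=1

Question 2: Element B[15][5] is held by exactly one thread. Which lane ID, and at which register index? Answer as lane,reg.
23,3

c=5→G=5  r=15→rhi=1,T=3,p=1
L=5*4+3=23  i=1*2+1=3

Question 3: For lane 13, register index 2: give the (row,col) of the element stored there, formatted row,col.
10,3

13: G=3,T=1
[2] (1*2+0+8,3) = (10,3)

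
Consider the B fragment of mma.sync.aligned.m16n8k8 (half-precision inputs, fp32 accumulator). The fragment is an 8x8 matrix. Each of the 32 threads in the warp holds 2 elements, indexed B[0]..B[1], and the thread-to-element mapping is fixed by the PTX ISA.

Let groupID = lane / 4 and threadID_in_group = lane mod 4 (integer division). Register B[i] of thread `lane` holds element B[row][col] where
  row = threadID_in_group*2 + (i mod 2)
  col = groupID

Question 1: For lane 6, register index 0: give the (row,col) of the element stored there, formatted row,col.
4,1

lane 6->6/4=1, 6 mod 4=2
i=0  r:2·2+0->4  c:1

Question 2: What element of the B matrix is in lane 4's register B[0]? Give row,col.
lane 4: gid=1 (4/4), tid=0 (4%4)
i=0: r=0*2+0=0, c=gid=1

0,1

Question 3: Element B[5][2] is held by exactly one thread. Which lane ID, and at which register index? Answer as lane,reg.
c=2->g=2  r=5->t=2,b0=1
L=2*4+2=10  i=1=1

10,1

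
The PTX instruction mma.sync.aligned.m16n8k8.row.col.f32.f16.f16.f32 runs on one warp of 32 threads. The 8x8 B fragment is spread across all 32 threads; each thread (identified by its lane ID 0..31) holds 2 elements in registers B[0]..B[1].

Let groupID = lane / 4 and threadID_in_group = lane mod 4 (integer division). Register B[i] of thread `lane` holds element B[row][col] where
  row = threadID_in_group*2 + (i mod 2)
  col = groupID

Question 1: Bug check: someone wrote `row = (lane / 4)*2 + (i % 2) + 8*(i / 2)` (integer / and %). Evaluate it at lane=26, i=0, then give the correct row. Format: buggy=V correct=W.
`(lane / 4)*2 + (i % 2) + 8*(i / 2)`[26,0]→12
lane 26→26/4=6, 26 mod 4=2
i=0  r:2·2+0→4  c:6
row: 12 vs 4

buggy=12 correct=4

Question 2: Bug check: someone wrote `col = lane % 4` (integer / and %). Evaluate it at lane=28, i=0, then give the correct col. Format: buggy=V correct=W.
buggy=0 correct=7

`lane % 4`[28,0]⇒0
28: gr=7,th=0
[0] (0*2+0,7) = (0,7)
col: 0 vs 7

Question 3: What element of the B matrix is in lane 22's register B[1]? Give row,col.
lane 22⇒22/4=5, 22 mod 4=2
i=1  r:2·2+1⇒5  c:5

5,5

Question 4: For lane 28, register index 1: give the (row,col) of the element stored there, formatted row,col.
lane 28: gr=7 (28/4), th=0 (28%4)
i=1: r=0*2+1=1, c=gr=7

1,7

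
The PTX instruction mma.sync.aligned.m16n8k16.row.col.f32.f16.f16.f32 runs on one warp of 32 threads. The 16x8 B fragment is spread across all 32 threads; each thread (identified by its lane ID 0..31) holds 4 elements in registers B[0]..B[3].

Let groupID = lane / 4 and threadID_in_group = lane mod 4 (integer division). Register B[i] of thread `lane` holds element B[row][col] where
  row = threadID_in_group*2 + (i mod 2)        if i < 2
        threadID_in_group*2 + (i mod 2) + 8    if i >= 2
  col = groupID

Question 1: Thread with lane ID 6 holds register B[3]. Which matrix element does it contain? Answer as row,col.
13,1

6: g=1,t=2
[3] (2*2+1+8,1) = (13,1)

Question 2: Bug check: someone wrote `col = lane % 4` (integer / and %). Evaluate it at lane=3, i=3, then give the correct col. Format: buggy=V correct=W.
`lane % 4`[3,3]⇒3
lane 3⇒3/4=0, 3 mod 4=3
i=3  r:2·3+1+8⇒15  c:0
col: 3 vs 0

buggy=3 correct=0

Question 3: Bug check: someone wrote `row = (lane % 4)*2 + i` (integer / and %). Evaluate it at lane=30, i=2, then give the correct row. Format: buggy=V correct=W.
`(lane % 4)*2 + i`[30,2]→6
30: G=7,T=2
[2] (2*2+0+8,7) = (12,7)
row: 6 vs 12

buggy=6 correct=12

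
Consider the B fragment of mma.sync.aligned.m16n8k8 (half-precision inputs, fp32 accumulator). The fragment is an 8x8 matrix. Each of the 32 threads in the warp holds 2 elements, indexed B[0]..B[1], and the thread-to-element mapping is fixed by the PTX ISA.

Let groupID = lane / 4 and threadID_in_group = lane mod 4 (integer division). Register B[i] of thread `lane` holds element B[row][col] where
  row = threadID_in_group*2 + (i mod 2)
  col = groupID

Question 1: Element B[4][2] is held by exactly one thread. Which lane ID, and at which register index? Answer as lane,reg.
c: 2->gid=2  r: 4->tid=2,i&1=0
L=2*4+2=10  i=0=0

10,0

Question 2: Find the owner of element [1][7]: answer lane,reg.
c=7→G=7  r=1→T=0,p=1
L=7*4+0=28  i=1=1

28,1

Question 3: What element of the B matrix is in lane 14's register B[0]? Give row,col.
4,3

14: gr=3,th=2
[0] (2*2+0,3) = (4,3)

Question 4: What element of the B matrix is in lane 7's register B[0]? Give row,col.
6,1

lane 7: gid=1 (7/4), tid=3 (7%4)
i=0: r=3*2+0=6, c=gid=1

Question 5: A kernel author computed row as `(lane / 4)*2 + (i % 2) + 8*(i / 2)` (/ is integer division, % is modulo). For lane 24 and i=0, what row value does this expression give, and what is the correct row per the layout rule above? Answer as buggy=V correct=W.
`(lane / 4)*2 + (i % 2) + 8*(i / 2)`[24,0]→12
lane 24: G=6 (24/4), T=0 (24%4)
i=0: r=0*2+0=0, c=G=6
row: 12 vs 0

buggy=12 correct=0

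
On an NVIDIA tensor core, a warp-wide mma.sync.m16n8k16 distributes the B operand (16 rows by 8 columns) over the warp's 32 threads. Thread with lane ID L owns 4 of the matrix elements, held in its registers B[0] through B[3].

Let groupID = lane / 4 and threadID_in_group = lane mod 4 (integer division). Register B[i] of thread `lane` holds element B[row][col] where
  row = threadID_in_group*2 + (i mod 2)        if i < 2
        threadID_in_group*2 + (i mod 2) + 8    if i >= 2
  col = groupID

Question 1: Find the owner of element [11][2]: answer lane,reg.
9,3

c:2=>grp=2  r:11=>rB=1,tig=1,lo=1
L=2*4+1=9  i=1*2+1=3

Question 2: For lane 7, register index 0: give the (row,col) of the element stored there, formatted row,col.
7: gr=1,th=3
[0] (3*2+0+0,1) = (6,1)

6,1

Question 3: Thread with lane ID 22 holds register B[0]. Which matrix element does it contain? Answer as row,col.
L=22->g=22>>2=5, t=22&3=2
[0]->row 2·2+0+0=4  col g=5

4,5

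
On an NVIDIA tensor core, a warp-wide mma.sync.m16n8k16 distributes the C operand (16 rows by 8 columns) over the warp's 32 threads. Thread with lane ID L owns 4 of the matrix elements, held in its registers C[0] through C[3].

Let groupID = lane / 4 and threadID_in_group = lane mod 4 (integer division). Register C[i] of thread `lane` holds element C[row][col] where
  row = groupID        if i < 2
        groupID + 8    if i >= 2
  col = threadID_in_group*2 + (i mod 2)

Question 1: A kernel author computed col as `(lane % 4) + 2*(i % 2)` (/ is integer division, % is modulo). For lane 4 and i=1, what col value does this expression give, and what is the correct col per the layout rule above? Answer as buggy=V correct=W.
`(lane % 4) + 2*(i % 2)`[4,1]->2
lane 4->4/4=1, 4 mod 4=0
i=1  r:1+0->1  c:2·0+1->1
col: 2 vs 1

buggy=2 correct=1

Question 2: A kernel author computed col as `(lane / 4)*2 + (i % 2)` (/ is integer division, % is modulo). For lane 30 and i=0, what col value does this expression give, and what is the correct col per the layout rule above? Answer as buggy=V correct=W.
`(lane / 4)*2 + (i % 2)`[30,0]->14
lane 30->30/4=7, 30 mod 4=2
i=0  r:7+0->7  c:2·2+0->4
col: 14 vs 4

buggy=14 correct=4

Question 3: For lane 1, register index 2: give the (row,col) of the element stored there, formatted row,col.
8,2

lane 1: gid=0 (1/4), tid=1 (1%4)
i=2: r=0+8=8, c=1*2+0=2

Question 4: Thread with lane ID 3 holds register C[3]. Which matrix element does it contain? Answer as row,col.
lane 3: grp=0 (3/4), tig=3 (3%4)
i=3: r=0+8=8, c=3*2+1=7

8,7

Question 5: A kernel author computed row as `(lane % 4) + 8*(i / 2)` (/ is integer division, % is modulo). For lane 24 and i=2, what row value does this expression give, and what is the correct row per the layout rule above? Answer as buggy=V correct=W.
`(lane % 4) + 8*(i / 2)`[24,2]→8
lane 24→24/4=6, 24 mod 4=0
i=2  r:6+8→14  c:2·0+0→0
row: 8 vs 14

buggy=8 correct=14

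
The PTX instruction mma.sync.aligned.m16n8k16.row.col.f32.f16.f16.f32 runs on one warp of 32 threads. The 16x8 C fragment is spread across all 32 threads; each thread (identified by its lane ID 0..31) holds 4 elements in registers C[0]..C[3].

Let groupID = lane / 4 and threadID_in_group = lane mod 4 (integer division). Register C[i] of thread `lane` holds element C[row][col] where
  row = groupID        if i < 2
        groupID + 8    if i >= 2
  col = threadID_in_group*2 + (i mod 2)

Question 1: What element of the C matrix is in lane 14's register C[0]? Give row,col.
3,4

lane 14: g=3 (14/4), t=2 (14%4)
i=0: r=3+0=3, c=2*2+0=4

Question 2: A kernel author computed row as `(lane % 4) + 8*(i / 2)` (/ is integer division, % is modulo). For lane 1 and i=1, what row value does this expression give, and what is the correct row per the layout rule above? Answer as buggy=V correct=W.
`(lane % 4) + 8*(i / 2)`[1,1]⇒1
lane 1⇒1/4=0, 1 mod 4=1
i=1  r:0+0⇒0  c:2·1+1⇒3
row: 1 vs 0

buggy=1 correct=0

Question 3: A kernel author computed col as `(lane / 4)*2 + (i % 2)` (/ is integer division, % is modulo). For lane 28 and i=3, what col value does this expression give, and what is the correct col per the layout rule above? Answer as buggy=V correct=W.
`(lane / 4)*2 + (i % 2)`[28,3]->15
28: gid=7,tid=0
[3] (7+8,0*2+1) = (15,1)
col: 15 vs 1

buggy=15 correct=1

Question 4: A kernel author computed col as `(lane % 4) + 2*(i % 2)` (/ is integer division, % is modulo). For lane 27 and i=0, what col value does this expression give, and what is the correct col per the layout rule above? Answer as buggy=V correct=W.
buggy=3 correct=6

`(lane % 4) + 2*(i % 2)`[27,0]->3
lane 27->27/4=6, 27 mod 4=3
i=0  r:6+0->6  c:2·3+0->6
col: 3 vs 6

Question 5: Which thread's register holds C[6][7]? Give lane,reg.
27,1

r: 6->gid=6,r8=0  c: 7->tid=3,i&1=1
L=6*4+3=27  i=0*2+1=1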